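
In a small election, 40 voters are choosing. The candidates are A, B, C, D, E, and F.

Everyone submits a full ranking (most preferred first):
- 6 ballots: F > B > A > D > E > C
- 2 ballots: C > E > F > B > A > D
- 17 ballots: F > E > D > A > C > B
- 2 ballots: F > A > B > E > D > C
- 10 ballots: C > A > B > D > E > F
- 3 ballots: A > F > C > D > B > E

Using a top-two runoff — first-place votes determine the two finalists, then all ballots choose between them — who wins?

Round 1 first-place votes: A 3, B 0, C 12, D 0, E 0, F 25. F and C advance.
Runoff: F is ranked above C on 28 ballots, C above F on 12.

F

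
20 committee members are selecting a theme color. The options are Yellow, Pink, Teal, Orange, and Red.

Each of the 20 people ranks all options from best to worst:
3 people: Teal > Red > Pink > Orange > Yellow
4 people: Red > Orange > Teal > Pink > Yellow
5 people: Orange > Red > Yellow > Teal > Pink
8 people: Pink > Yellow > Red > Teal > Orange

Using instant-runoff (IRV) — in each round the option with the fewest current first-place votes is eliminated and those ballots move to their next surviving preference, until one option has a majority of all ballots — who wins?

Round 1: Yellow 0, Pink 8, Teal 3, Orange 5, Red 4. Yellow eliminated.
Round 2: Pink 8, Teal 3, Orange 5, Red 4. Teal eliminated.
Round 3: Pink 8, Orange 5, Red 7. Orange eliminated.
Round 4: Pink 8, Red 12. Red has a majority (≥11).

Red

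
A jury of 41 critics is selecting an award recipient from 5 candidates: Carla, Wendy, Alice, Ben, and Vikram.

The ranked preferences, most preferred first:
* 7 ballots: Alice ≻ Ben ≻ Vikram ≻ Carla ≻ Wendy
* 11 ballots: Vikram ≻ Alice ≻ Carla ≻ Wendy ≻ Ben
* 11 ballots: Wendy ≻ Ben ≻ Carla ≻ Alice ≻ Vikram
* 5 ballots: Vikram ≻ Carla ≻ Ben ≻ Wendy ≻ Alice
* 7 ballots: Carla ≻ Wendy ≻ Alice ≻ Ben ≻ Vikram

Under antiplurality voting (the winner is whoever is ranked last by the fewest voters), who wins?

Carla

Last-place votes: Carla 0, Wendy 7, Alice 5, Ben 11, Vikram 18.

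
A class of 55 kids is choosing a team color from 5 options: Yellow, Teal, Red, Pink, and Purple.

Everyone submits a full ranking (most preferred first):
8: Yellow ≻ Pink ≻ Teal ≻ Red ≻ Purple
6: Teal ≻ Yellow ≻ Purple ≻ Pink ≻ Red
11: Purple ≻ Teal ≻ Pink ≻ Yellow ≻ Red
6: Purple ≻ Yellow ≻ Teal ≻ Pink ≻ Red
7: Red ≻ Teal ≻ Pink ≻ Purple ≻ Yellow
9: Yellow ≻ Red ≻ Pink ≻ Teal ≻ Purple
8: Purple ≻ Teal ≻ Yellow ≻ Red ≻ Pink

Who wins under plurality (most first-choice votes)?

First-place votes: Yellow 17, Teal 6, Red 7, Pink 0, Purple 25.

Purple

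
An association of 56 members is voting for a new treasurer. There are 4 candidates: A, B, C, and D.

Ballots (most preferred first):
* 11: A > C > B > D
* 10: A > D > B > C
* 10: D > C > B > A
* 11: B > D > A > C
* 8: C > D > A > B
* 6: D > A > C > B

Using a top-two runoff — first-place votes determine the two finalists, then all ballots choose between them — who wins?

D

Round 1 first-place votes: A 21, B 11, C 8, D 16. A and D advance.
Runoff: A is ranked above D on 21 ballots, D above A on 35.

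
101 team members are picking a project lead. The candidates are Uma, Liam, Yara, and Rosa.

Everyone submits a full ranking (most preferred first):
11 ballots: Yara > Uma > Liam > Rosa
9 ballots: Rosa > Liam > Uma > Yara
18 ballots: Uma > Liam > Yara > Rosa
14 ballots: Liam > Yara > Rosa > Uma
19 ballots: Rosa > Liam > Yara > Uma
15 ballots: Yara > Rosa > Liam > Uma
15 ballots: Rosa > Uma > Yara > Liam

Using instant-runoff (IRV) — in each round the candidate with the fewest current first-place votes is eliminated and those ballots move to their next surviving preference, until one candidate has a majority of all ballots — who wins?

Round 1: Uma 18, Liam 14, Yara 26, Rosa 43. Liam eliminated.
Round 2: Uma 18, Yara 40, Rosa 43. Uma eliminated.
Round 3: Yara 58, Rosa 43. Yara has a majority (≥51).

Yara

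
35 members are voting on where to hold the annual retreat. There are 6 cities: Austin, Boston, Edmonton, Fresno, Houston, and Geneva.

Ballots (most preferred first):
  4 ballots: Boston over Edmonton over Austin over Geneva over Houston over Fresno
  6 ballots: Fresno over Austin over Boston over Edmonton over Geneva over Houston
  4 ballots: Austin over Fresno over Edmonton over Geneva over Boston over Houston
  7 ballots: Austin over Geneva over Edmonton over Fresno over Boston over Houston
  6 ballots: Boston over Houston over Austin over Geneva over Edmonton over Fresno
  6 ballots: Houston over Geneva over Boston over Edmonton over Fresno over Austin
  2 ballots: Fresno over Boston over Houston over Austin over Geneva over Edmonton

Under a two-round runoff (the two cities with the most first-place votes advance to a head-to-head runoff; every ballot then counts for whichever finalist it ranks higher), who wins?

Round 1 first-place votes: Austin 11, Boston 10, Edmonton 0, Fresno 8, Houston 6, Geneva 0. Austin and Boston advance.
Runoff: Austin is ranked above Boston on 17 ballots, Boston above Austin on 18.

Boston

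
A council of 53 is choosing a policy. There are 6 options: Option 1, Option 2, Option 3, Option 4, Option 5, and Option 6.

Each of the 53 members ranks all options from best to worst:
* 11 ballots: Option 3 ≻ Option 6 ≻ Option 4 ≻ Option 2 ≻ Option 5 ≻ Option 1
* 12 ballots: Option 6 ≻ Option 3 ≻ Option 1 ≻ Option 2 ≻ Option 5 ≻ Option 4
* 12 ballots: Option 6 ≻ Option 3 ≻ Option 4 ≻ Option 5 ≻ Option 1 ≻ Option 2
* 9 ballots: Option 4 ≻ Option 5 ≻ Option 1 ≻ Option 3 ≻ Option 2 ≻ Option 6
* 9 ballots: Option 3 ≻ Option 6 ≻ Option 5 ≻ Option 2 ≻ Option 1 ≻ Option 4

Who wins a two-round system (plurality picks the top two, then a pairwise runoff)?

Option 3

Round 1 first-place votes: Option 1 0, Option 2 0, Option 3 20, Option 4 9, Option 5 0, Option 6 24. Option 6 and Option 3 advance.
Runoff: Option 6 is ranked above Option 3 on 24 ballots, Option 3 above Option 6 on 29.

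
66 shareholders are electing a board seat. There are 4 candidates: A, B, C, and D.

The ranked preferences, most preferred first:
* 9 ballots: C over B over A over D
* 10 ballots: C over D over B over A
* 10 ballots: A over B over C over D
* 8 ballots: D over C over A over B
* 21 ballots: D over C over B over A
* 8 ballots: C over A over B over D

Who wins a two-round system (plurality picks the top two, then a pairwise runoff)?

C

Round 1 first-place votes: A 10, B 0, C 27, D 29. D and C advance.
Runoff: D is ranked above C on 29 ballots, C above D on 37.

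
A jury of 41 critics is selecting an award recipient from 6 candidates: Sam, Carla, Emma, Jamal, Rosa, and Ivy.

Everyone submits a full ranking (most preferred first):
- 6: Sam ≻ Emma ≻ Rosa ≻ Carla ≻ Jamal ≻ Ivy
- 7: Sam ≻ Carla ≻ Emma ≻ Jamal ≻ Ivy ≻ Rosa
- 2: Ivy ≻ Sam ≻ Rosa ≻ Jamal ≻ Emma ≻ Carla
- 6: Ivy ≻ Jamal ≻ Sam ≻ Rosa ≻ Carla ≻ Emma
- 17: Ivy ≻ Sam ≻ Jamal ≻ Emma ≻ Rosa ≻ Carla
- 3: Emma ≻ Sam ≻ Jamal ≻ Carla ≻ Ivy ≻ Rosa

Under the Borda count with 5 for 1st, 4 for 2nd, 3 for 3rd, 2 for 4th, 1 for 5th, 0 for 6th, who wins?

Sam: 6×5 + 7×5 + 2×4 + 6×3 + 17×4 + 3×4 = 171
Carla: 6×2 + 7×4 + 2×0 + 6×1 + 17×0 + 3×2 = 52
Emma: 6×4 + 7×3 + 2×1 + 6×0 + 17×2 + 3×5 = 96
Jamal: 6×1 + 7×2 + 2×2 + 6×4 + 17×3 + 3×3 = 108
Rosa: 6×3 + 7×0 + 2×3 + 6×2 + 17×1 + 3×0 = 53
Ivy: 6×0 + 7×1 + 2×5 + 6×5 + 17×5 + 3×1 = 135

Sam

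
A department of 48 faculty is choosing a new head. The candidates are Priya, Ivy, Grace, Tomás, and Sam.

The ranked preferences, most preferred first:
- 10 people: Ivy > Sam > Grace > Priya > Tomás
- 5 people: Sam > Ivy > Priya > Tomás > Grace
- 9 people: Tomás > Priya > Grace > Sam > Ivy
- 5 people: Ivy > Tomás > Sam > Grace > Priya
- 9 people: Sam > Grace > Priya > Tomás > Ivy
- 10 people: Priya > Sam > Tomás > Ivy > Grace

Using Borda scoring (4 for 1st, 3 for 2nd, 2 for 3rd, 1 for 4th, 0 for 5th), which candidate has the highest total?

Priya: 10×1 + 5×2 + 9×3 + 5×0 + 9×2 + 10×4 = 105
Ivy: 10×4 + 5×3 + 9×0 + 5×4 + 9×0 + 10×1 = 85
Grace: 10×2 + 5×0 + 9×2 + 5×1 + 9×3 + 10×0 = 70
Tomás: 10×0 + 5×1 + 9×4 + 5×3 + 9×1 + 10×2 = 85
Sam: 10×3 + 5×4 + 9×1 + 5×2 + 9×4 + 10×3 = 135

Sam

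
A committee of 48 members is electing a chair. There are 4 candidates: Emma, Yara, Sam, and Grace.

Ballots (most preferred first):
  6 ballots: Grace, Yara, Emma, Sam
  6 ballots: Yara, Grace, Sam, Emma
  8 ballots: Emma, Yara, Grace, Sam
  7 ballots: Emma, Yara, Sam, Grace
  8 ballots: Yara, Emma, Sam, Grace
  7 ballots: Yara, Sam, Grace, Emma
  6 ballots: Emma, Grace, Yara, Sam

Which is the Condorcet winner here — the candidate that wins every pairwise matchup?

Yara

Yara vs Emma: 27–21
Yara vs Sam: 48–0
Yara vs Grace: 36–12
Yara beats every other candidate.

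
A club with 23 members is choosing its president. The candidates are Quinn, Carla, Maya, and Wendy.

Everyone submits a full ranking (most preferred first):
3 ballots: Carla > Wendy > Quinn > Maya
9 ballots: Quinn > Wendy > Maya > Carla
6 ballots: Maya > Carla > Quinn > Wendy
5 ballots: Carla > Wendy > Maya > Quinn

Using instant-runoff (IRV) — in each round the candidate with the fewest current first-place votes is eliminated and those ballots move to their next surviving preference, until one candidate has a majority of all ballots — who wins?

Round 1: Quinn 9, Carla 8, Maya 6, Wendy 0. Wendy eliminated.
Round 2: Quinn 9, Carla 8, Maya 6. Maya eliminated.
Round 3: Quinn 9, Carla 14. Carla has a majority (≥12).

Carla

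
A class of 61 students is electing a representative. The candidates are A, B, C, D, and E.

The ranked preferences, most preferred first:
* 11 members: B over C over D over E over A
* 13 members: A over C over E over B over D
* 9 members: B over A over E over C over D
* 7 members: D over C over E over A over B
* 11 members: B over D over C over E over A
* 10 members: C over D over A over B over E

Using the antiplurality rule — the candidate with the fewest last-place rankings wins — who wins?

Last-place votes: A 22, B 7, C 0, D 22, E 10.

C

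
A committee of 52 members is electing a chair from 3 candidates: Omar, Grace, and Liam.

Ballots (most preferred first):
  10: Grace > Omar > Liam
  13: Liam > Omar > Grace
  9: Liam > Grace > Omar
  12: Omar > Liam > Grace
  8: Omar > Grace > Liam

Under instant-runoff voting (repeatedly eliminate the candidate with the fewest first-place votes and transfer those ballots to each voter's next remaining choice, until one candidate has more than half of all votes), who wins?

Round 1: Omar 20, Grace 10, Liam 22. Grace eliminated.
Round 2: Omar 30, Liam 22. Omar has a majority (≥27).

Omar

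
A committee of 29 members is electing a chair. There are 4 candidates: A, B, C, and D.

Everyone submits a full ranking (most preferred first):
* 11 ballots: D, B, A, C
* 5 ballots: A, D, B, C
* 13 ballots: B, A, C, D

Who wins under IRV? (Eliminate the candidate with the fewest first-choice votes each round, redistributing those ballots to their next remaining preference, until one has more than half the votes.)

Round 1: A 5, B 13, C 0, D 11. C eliminated.
Round 2: A 5, B 13, D 11. A eliminated.
Round 3: B 13, D 16. D has a majority (≥15).

D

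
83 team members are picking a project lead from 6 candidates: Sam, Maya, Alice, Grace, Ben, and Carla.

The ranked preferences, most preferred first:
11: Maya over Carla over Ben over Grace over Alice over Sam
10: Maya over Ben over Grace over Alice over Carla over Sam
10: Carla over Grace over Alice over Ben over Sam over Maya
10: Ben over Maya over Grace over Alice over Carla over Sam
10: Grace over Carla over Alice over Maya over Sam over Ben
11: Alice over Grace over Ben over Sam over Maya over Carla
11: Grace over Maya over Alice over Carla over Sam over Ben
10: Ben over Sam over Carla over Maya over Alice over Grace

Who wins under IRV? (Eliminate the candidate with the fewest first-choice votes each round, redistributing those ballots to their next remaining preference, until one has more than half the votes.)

Round 1: Sam 0, Maya 21, Alice 11, Grace 21, Ben 20, Carla 10. Sam eliminated.
Round 2: Maya 21, Alice 11, Grace 21, Ben 20, Carla 10. Carla eliminated.
Round 3: Maya 21, Alice 11, Grace 31, Ben 20. Alice eliminated.
Round 4: Maya 21, Grace 42, Ben 20. Grace has a majority (≥42).

Grace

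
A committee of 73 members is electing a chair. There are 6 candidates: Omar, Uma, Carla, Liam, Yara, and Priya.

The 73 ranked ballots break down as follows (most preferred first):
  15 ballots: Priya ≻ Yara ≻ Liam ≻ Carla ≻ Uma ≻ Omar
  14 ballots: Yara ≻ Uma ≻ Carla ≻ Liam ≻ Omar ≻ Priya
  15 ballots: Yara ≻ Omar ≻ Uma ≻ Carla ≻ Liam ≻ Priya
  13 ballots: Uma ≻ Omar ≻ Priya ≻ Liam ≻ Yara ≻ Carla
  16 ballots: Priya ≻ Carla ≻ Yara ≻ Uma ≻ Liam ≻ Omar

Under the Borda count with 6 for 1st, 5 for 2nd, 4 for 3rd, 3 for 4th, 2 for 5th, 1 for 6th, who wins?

Omar: 15×1 + 14×2 + 15×5 + 13×5 + 16×1 = 199
Uma: 15×2 + 14×5 + 15×4 + 13×6 + 16×3 = 286
Carla: 15×3 + 14×4 + 15×3 + 13×1 + 16×5 = 239
Liam: 15×4 + 14×3 + 15×2 + 13×3 + 16×2 = 203
Yara: 15×5 + 14×6 + 15×6 + 13×2 + 16×4 = 339
Priya: 15×6 + 14×1 + 15×1 + 13×4 + 16×6 = 267

Yara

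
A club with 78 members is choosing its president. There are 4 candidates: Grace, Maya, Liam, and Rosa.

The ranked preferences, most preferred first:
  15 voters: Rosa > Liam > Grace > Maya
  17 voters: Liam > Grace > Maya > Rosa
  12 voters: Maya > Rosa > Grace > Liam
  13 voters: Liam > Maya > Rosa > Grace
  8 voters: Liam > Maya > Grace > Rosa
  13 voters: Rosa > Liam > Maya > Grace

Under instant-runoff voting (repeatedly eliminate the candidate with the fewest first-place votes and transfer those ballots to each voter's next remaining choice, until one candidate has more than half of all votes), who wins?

Round 1: Grace 0, Maya 12, Liam 38, Rosa 28. Grace eliminated.
Round 2: Maya 12, Liam 38, Rosa 28. Maya eliminated.
Round 3: Liam 38, Rosa 40. Rosa has a majority (≥40).

Rosa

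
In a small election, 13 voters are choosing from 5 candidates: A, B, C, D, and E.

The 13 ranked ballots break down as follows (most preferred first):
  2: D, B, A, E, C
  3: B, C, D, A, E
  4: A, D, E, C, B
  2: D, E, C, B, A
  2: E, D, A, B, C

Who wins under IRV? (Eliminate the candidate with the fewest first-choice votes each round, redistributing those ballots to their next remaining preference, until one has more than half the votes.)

D

Round 1: A 4, B 3, C 0, D 4, E 2. C eliminated.
Round 2: A 4, B 3, D 4, E 2. E eliminated.
Round 3: A 4, B 3, D 6. B eliminated.
Round 4: A 4, D 9. D has a majority (≥7).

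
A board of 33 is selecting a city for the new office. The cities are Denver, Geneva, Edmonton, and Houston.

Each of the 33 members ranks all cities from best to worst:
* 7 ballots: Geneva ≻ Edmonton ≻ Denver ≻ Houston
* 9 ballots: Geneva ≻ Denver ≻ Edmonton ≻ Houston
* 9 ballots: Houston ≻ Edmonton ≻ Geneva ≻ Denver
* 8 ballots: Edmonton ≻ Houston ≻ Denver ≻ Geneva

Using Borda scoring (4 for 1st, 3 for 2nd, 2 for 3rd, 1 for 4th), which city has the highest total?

Edmonton

Denver: 7×2 + 9×3 + 9×1 + 8×2 = 66
Geneva: 7×4 + 9×4 + 9×2 + 8×1 = 90
Edmonton: 7×3 + 9×2 + 9×3 + 8×4 = 98
Houston: 7×1 + 9×1 + 9×4 + 8×3 = 76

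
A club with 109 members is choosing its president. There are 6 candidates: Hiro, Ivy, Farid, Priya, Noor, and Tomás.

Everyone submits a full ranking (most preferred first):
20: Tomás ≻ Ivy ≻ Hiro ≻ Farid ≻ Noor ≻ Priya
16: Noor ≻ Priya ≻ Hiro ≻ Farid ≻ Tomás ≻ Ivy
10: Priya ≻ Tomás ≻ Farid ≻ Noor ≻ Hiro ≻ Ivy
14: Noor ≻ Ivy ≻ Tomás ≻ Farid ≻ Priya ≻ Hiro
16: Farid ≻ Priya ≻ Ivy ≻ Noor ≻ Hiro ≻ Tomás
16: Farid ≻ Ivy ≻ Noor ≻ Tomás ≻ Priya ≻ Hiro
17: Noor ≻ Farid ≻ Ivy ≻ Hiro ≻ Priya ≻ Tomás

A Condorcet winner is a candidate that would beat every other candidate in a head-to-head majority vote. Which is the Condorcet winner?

Farid vs Hiro: 73–36
Farid vs Ivy: 75–34
Farid vs Priya: 83–26
Farid vs Noor: 62–47
Farid vs Tomás: 65–44
Farid beats every other candidate.

Farid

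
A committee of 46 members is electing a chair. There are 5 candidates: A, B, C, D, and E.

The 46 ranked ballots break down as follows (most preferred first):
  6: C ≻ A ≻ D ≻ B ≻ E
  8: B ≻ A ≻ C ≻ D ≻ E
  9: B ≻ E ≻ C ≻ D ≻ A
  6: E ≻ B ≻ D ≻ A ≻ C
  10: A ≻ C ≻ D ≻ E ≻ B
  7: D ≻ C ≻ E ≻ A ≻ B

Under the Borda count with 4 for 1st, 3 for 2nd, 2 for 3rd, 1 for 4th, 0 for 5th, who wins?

C

A: 6×3 + 8×3 + 9×0 + 6×1 + 10×4 + 7×1 = 95
B: 6×1 + 8×4 + 9×4 + 6×3 + 10×0 + 7×0 = 92
C: 6×4 + 8×2 + 9×2 + 6×0 + 10×3 + 7×3 = 109
D: 6×2 + 8×1 + 9×1 + 6×2 + 10×2 + 7×4 = 89
E: 6×0 + 8×0 + 9×3 + 6×4 + 10×1 + 7×2 = 75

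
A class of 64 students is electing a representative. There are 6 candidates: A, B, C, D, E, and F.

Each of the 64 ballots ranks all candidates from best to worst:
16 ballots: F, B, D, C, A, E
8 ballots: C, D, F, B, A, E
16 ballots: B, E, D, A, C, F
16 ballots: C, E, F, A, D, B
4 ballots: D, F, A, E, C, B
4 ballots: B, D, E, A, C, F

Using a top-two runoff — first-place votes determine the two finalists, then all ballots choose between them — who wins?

B

Round 1 first-place votes: A 0, B 20, C 24, D 4, E 0, F 16. C and B advance.
Runoff: C is ranked above B on 28 ballots, B above C on 36.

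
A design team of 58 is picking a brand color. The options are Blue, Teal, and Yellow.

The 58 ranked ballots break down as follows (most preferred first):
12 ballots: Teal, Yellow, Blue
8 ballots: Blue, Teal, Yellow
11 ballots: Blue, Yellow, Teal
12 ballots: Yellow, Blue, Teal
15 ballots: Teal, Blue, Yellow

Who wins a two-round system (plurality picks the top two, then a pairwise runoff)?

Blue

Round 1 first-place votes: Blue 19, Teal 27, Yellow 12. Teal and Blue advance.
Runoff: Teal is ranked above Blue on 27 ballots, Blue above Teal on 31.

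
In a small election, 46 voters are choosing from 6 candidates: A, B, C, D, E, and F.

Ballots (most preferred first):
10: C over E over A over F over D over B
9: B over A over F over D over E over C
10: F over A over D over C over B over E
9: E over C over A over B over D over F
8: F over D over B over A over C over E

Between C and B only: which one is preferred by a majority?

C is ranked above B on 29 ballots; B above C on 17.

C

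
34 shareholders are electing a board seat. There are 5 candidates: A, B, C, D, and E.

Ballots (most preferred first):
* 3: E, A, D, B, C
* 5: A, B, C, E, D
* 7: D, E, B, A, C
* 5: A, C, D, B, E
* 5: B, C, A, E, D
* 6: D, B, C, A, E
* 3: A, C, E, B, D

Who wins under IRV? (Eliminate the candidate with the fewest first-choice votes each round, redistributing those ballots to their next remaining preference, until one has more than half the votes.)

Round 1: A 13, B 5, C 0, D 13, E 3. C eliminated.
Round 2: A 13, B 5, D 13, E 3. E eliminated.
Round 3: A 16, B 5, D 13. B eliminated.
Round 4: A 21, D 13. A has a majority (≥18).

A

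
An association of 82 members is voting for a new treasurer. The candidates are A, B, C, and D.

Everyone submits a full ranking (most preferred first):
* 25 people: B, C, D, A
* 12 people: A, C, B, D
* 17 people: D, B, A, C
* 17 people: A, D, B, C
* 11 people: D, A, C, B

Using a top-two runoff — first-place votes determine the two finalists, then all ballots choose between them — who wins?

Round 1 first-place votes: A 29, B 25, C 0, D 28. A and D advance.
Runoff: A is ranked above D on 29 ballots, D above A on 53.

D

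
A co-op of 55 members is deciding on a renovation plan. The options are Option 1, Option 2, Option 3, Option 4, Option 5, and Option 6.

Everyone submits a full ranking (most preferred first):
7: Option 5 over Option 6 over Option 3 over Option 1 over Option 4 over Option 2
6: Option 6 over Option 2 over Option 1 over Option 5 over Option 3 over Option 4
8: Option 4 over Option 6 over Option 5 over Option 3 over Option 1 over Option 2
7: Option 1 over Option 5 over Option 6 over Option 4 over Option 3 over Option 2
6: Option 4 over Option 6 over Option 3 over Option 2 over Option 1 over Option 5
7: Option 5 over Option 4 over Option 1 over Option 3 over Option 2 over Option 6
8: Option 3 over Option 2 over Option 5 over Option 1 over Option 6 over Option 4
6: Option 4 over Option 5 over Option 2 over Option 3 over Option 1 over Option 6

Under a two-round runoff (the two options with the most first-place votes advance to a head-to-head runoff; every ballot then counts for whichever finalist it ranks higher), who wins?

Round 1 first-place votes: Option 1 7, Option 2 0, Option 3 8, Option 4 20, Option 5 14, Option 6 6. Option 4 and Option 5 advance.
Runoff: Option 4 is ranked above Option 5 on 20 ballots, Option 5 above Option 4 on 35.

Option 5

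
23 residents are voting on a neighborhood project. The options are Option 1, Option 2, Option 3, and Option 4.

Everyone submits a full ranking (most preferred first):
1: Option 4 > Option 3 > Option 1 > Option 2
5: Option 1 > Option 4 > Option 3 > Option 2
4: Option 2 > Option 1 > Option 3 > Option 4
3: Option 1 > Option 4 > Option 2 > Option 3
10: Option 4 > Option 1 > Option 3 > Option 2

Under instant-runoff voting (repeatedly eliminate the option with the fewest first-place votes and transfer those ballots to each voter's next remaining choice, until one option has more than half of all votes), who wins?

Option 1

Round 1: Option 1 8, Option 2 4, Option 3 0, Option 4 11. Option 3 eliminated.
Round 2: Option 1 8, Option 2 4, Option 4 11. Option 2 eliminated.
Round 3: Option 1 12, Option 4 11. Option 1 has a majority (≥12).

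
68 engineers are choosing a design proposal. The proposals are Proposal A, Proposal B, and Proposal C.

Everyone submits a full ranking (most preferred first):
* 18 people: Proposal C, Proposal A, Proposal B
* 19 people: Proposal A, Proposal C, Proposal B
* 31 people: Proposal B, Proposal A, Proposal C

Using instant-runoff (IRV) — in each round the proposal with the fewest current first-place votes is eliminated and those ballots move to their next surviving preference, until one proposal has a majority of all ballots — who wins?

Round 1: Proposal A 19, Proposal B 31, Proposal C 18. Proposal C eliminated.
Round 2: Proposal A 37, Proposal B 31. Proposal A has a majority (≥35).

Proposal A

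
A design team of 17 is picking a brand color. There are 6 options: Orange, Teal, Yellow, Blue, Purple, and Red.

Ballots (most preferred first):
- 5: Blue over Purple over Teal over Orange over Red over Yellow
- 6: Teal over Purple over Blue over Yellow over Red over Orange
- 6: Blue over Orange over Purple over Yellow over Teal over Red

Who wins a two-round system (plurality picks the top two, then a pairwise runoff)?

Blue

Round 1 first-place votes: Orange 0, Teal 6, Yellow 0, Blue 11, Purple 0, Red 0. Blue and Teal advance.
Runoff: Blue is ranked above Teal on 11 ballots, Teal above Blue on 6.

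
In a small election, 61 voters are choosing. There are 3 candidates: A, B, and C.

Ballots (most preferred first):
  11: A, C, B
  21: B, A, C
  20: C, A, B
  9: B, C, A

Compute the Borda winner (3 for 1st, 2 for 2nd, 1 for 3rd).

A: 11×3 + 21×2 + 20×2 + 9×1 = 124
B: 11×1 + 21×3 + 20×1 + 9×3 = 121
C: 11×2 + 21×1 + 20×3 + 9×2 = 121

A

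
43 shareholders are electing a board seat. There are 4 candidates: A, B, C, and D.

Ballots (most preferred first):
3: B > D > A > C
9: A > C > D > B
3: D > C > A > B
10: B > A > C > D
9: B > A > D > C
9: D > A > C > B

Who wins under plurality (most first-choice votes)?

B

First-place votes: A 9, B 22, C 0, D 12.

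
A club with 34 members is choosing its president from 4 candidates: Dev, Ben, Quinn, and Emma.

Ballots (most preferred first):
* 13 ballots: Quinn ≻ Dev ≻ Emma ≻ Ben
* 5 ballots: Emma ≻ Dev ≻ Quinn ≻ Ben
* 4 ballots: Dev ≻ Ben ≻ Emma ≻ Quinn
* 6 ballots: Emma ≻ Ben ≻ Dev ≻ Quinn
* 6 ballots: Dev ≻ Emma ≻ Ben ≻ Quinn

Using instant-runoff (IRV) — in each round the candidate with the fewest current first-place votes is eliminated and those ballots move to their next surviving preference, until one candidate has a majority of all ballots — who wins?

Round 1: Dev 10, Ben 0, Quinn 13, Emma 11. Ben eliminated.
Round 2: Dev 10, Quinn 13, Emma 11. Dev eliminated.
Round 3: Quinn 13, Emma 21. Emma has a majority (≥18).

Emma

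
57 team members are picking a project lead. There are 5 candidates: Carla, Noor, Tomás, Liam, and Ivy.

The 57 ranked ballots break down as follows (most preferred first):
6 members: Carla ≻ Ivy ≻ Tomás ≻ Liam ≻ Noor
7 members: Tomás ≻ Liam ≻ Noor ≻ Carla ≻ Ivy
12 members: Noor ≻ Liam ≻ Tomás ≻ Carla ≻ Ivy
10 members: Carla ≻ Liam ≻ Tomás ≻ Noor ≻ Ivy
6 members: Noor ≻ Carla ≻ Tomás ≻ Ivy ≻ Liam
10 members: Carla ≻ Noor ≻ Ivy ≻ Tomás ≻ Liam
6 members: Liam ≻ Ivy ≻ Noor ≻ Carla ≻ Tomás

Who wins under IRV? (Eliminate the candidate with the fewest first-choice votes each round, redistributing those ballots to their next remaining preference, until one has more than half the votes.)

Round 1: Carla 26, Noor 18, Tomás 7, Liam 6, Ivy 0. Ivy eliminated.
Round 2: Carla 26, Noor 18, Tomás 7, Liam 6. Liam eliminated.
Round 3: Carla 26, Noor 24, Tomás 7. Tomás eliminated.
Round 4: Carla 26, Noor 31. Noor has a majority (≥29).

Noor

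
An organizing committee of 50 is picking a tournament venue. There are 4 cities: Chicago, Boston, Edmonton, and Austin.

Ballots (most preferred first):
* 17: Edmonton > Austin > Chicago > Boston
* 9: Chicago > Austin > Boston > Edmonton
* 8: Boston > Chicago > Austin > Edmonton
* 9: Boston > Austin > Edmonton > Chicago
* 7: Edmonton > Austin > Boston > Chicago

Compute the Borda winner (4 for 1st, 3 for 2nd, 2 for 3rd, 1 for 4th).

Chicago: 17×2 + 9×4 + 8×3 + 9×1 + 7×1 = 110
Boston: 17×1 + 9×2 + 8×4 + 9×4 + 7×2 = 117
Edmonton: 17×4 + 9×1 + 8×1 + 9×2 + 7×4 = 131
Austin: 17×3 + 9×3 + 8×2 + 9×3 + 7×3 = 142

Austin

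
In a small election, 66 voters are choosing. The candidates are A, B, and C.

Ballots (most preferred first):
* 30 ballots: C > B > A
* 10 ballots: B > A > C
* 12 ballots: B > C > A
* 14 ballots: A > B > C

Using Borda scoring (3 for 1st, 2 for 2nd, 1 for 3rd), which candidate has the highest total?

A: 30×1 + 10×2 + 12×1 + 14×3 = 104
B: 30×2 + 10×3 + 12×3 + 14×2 = 154
C: 30×3 + 10×1 + 12×2 + 14×1 = 138

B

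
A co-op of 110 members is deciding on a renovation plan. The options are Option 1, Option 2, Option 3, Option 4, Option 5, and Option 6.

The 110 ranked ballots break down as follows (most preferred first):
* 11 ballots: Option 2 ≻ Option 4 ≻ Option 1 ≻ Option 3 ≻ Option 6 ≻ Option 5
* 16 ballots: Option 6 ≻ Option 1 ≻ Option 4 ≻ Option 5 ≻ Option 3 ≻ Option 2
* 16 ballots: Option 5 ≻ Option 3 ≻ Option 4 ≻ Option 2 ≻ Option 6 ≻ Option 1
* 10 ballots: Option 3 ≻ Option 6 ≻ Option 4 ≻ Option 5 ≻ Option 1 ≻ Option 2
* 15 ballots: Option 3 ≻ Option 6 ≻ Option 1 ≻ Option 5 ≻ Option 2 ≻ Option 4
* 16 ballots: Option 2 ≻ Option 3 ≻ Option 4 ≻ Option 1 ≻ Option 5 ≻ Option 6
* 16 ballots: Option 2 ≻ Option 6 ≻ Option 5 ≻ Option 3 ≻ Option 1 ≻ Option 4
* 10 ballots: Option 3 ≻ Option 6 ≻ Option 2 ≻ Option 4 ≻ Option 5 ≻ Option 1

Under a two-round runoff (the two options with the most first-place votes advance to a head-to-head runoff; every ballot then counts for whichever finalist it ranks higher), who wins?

Option 3

Round 1 first-place votes: Option 1 0, Option 2 43, Option 3 35, Option 4 0, Option 5 16, Option 6 16. Option 2 and Option 3 advance.
Runoff: Option 2 is ranked above Option 3 on 43 ballots, Option 3 above Option 2 on 67.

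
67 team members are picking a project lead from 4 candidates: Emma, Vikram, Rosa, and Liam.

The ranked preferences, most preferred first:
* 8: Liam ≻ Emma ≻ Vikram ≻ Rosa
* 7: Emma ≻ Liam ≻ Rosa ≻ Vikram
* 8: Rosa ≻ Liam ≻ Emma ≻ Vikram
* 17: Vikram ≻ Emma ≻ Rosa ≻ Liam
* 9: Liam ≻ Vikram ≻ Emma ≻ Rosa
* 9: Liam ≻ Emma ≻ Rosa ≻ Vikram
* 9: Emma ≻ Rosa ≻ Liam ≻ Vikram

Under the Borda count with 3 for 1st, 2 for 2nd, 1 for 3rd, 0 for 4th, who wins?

Emma: 8×2 + 7×3 + 8×1 + 17×2 + 9×1 + 9×2 + 9×3 = 133
Vikram: 8×1 + 7×0 + 8×0 + 17×3 + 9×2 + 9×0 + 9×0 = 77
Rosa: 8×0 + 7×1 + 8×3 + 17×1 + 9×0 + 9×1 + 9×2 = 75
Liam: 8×3 + 7×2 + 8×2 + 17×0 + 9×3 + 9×3 + 9×1 = 117

Emma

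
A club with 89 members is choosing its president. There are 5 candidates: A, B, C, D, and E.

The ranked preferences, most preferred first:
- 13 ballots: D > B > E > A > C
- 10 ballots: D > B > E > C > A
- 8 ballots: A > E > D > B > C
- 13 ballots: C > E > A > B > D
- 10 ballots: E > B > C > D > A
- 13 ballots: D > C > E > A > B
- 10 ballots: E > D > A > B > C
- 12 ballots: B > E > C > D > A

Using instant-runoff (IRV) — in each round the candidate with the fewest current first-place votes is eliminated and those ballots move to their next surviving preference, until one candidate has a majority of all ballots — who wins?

Round 1: A 8, B 12, C 13, D 36, E 20. A eliminated.
Round 2: B 12, C 13, D 36, E 28. B eliminated.
Round 3: C 13, D 36, E 40. C eliminated.
Round 4: D 36, E 53. E has a majority (≥45).

E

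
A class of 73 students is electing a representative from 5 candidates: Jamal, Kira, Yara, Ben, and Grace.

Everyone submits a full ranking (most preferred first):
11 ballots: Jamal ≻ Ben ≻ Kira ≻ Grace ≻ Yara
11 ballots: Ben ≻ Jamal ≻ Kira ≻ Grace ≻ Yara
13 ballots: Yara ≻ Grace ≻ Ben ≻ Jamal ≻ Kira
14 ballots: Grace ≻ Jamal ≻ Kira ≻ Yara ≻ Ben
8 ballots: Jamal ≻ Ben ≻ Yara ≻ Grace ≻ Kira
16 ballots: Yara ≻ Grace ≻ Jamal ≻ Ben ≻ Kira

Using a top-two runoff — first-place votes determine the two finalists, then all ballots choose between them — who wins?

Jamal

Round 1 first-place votes: Jamal 19, Kira 0, Yara 29, Ben 11, Grace 14. Yara and Jamal advance.
Runoff: Yara is ranked above Jamal on 29 ballots, Jamal above Yara on 44.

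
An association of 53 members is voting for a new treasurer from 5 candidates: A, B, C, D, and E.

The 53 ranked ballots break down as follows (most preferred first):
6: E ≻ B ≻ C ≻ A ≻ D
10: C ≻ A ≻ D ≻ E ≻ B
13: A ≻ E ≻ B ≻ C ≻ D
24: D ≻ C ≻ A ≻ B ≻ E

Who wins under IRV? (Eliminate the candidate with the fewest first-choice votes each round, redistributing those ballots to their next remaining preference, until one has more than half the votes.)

Round 1: A 13, B 0, C 10, D 24, E 6. B eliminated.
Round 2: A 13, C 10, D 24, E 6. E eliminated.
Round 3: A 13, C 16, D 24. A eliminated.
Round 4: C 29, D 24. C has a majority (≥27).

C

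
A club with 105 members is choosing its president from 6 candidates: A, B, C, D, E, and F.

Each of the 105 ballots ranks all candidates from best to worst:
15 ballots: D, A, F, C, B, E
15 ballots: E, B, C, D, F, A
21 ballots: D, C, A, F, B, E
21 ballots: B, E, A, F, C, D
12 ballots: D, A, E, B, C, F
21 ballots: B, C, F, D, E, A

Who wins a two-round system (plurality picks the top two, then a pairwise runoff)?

Round 1 first-place votes: A 0, B 42, C 0, D 48, E 15, F 0. D and B advance.
Runoff: D is ranked above B on 48 ballots, B above D on 57.

B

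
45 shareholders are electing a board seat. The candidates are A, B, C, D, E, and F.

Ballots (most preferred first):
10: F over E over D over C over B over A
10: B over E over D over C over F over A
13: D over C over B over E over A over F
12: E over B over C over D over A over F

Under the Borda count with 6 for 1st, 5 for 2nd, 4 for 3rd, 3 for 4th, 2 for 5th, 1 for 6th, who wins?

A: 10×1 + 10×1 + 13×2 + 12×2 = 70
B: 10×2 + 10×6 + 13×4 + 12×5 = 192
C: 10×3 + 10×3 + 13×5 + 12×4 = 173
D: 10×4 + 10×4 + 13×6 + 12×3 = 194
E: 10×5 + 10×5 + 13×3 + 12×6 = 211
F: 10×6 + 10×2 + 13×1 + 12×1 = 105

E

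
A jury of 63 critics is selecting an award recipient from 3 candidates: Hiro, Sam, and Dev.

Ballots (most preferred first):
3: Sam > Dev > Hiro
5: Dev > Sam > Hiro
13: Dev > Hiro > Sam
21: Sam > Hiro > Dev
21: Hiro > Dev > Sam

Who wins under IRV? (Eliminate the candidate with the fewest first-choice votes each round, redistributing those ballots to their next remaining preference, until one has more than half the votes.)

Hiro

Round 1: Hiro 21, Sam 24, Dev 18. Dev eliminated.
Round 2: Hiro 34, Sam 29. Hiro has a majority (≥32).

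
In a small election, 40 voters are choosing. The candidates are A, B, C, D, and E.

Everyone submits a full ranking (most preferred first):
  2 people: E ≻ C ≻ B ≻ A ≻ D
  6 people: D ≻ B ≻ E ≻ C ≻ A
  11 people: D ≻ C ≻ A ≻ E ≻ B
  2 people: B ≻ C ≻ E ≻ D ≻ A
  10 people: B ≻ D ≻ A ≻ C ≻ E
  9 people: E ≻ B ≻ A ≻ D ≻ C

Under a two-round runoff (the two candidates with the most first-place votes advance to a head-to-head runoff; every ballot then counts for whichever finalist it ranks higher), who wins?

Round 1 first-place votes: A 0, B 12, C 0, D 17, E 11. D and B advance.
Runoff: D is ranked above B on 17 ballots, B above D on 23.

B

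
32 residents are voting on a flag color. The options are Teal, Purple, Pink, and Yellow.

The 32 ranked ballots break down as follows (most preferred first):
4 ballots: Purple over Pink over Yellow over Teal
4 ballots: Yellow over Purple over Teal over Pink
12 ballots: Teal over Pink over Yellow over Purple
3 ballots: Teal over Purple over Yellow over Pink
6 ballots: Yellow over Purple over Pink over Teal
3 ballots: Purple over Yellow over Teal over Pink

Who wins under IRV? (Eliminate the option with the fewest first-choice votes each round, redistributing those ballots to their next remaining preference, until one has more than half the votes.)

Yellow

Round 1: Teal 15, Purple 7, Pink 0, Yellow 10. Pink eliminated.
Round 2: Teal 15, Purple 7, Yellow 10. Purple eliminated.
Round 3: Teal 15, Yellow 17. Yellow has a majority (≥17).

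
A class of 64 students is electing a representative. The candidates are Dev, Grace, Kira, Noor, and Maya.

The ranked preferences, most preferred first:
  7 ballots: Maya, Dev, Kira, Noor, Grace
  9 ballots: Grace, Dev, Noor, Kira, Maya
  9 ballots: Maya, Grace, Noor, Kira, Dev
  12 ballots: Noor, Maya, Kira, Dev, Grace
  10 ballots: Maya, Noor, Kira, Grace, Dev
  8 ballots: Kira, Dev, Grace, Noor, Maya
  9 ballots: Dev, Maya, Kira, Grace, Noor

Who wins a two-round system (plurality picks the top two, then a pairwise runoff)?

Round 1 first-place votes: Dev 9, Grace 9, Kira 8, Noor 12, Maya 26. Maya and Noor advance.
Runoff: Maya is ranked above Noor on 35 ballots, Noor above Maya on 29.

Maya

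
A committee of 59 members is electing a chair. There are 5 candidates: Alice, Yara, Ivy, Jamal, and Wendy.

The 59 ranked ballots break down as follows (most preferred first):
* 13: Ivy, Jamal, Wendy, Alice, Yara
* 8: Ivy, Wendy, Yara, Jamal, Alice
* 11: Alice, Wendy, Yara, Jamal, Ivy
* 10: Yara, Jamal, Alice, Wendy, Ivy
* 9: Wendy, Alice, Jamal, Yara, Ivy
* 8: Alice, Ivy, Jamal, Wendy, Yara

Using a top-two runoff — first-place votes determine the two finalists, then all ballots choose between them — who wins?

Alice

Round 1 first-place votes: Alice 19, Yara 10, Ivy 21, Jamal 0, Wendy 9. Ivy and Alice advance.
Runoff: Ivy is ranked above Alice on 21 ballots, Alice above Ivy on 38.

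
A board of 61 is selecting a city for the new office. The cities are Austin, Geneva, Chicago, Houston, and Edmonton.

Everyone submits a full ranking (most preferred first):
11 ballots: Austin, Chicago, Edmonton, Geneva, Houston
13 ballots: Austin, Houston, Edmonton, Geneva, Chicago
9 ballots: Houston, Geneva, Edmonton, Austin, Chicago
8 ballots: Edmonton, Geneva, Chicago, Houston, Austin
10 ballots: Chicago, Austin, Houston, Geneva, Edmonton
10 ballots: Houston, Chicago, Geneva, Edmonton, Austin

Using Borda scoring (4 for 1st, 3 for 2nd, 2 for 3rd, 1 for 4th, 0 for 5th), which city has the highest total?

Houston

Austin: 11×4 + 13×4 + 9×1 + 8×0 + 10×3 + 10×0 = 135
Geneva: 11×1 + 13×1 + 9×3 + 8×3 + 10×1 + 10×2 = 105
Chicago: 11×3 + 13×0 + 9×0 + 8×2 + 10×4 + 10×3 = 119
Houston: 11×0 + 13×3 + 9×4 + 8×1 + 10×2 + 10×4 = 143
Edmonton: 11×2 + 13×2 + 9×2 + 8×4 + 10×0 + 10×1 = 108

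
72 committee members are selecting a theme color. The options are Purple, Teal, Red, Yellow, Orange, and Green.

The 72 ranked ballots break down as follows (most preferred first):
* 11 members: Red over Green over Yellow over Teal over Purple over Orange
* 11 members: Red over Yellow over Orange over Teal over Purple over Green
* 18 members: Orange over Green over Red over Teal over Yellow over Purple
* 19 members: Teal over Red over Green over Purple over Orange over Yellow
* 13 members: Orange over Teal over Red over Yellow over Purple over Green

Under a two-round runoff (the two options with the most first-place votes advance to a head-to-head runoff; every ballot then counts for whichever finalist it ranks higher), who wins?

Red

Round 1 first-place votes: Purple 0, Teal 19, Red 22, Yellow 0, Orange 31, Green 0. Orange and Red advance.
Runoff: Orange is ranked above Red on 31 ballots, Red above Orange on 41.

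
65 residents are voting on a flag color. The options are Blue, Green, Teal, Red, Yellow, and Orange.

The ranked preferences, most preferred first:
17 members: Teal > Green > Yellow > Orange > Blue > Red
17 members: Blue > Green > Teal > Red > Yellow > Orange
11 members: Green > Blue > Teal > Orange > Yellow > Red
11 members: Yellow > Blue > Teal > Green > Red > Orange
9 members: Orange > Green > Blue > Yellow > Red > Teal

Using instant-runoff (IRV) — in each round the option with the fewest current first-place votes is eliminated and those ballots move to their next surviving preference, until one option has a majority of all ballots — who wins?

Green

Round 1: Blue 17, Green 11, Teal 17, Red 0, Yellow 11, Orange 9. Red eliminated.
Round 2: Blue 17, Green 11, Teal 17, Yellow 11, Orange 9. Orange eliminated.
Round 3: Blue 17, Green 20, Teal 17, Yellow 11. Yellow eliminated.
Round 4: Blue 28, Green 20, Teal 17. Teal eliminated.
Round 5: Blue 28, Green 37. Green has a majority (≥33).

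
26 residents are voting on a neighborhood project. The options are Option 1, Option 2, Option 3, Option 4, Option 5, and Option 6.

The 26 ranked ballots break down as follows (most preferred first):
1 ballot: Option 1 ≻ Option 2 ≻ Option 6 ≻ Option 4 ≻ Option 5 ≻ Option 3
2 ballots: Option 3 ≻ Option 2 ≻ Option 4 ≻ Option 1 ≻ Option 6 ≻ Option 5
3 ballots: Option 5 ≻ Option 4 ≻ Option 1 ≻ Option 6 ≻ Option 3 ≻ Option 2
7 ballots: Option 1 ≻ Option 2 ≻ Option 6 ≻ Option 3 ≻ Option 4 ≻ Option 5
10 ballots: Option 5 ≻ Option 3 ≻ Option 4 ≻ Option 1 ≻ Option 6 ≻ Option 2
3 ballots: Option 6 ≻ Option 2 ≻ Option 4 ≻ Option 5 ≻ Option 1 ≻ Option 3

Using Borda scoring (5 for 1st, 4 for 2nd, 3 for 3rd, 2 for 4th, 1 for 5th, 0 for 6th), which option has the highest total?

Option 1

Option 1: 1×5 + 2×2 + 3×3 + 7×5 + 10×2 + 3×1 = 76
Option 2: 1×4 + 2×4 + 3×0 + 7×4 + 10×0 + 3×4 = 52
Option 3: 1×0 + 2×5 + 3×1 + 7×2 + 10×4 + 3×0 = 67
Option 4: 1×2 + 2×3 + 3×4 + 7×1 + 10×3 + 3×3 = 66
Option 5: 1×1 + 2×0 + 3×5 + 7×0 + 10×5 + 3×2 = 72
Option 6: 1×3 + 2×1 + 3×2 + 7×3 + 10×1 + 3×5 = 57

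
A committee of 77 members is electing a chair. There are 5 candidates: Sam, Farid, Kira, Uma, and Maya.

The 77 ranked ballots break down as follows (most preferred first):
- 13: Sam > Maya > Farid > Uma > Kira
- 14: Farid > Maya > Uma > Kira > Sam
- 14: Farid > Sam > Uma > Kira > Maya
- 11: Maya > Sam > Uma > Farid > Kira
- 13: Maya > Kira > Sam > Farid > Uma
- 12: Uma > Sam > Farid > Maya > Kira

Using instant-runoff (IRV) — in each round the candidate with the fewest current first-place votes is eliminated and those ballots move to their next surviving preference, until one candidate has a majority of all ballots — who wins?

Sam

Round 1: Sam 13, Farid 28, Kira 0, Uma 12, Maya 24. Kira eliminated.
Round 2: Sam 13, Farid 28, Uma 12, Maya 24. Uma eliminated.
Round 3: Sam 25, Farid 28, Maya 24. Maya eliminated.
Round 4: Sam 49, Farid 28. Sam has a majority (≥39).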